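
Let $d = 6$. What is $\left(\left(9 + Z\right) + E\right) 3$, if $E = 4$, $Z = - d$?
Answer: $21$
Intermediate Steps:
$Z = -6$ ($Z = \left(-1\right) 6 = -6$)
$\left(\left(9 + Z\right) + E\right) 3 = \left(\left(9 - 6\right) + 4\right) 3 = \left(3 + 4\right) 3 = 7 \cdot 3 = 21$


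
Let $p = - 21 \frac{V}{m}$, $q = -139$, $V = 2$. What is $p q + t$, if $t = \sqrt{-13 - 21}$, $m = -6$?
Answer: $-973 + i \sqrt{34} \approx -973.0 + 5.831 i$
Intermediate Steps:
$t = i \sqrt{34}$ ($t = \sqrt{-34} = i \sqrt{34} \approx 5.8309 i$)
$p = 7$ ($p = - 21 \frac{2}{-6} = - 21 \cdot 2 \left(- \frac{1}{6}\right) = \left(-21\right) \left(- \frac{1}{3}\right) = 7$)
$p q + t = 7 \left(-139\right) + i \sqrt{34} = -973 + i \sqrt{34}$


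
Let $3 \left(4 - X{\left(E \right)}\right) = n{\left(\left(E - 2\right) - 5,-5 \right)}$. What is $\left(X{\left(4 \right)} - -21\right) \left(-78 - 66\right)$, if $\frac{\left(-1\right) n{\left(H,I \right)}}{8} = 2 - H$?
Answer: $-5520$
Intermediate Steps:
$n{\left(H,I \right)} = -16 + 8 H$ ($n{\left(H,I \right)} = - 8 \left(2 - H\right) = -16 + 8 H$)
$X{\left(E \right)} = 28 - \frac{8 E}{3}$ ($X{\left(E \right)} = 4 - \frac{-16 + 8 \left(\left(E - 2\right) - 5\right)}{3} = 4 - \frac{-16 + 8 \left(\left(-2 + E\right) - 5\right)}{3} = 4 - \frac{-16 + 8 \left(-7 + E\right)}{3} = 4 - \frac{-16 + \left(-56 + 8 E\right)}{3} = 4 - \frac{-72 + 8 E}{3} = 4 - \left(-24 + \frac{8 E}{3}\right) = 28 - \frac{8 E}{3}$)
$\left(X{\left(4 \right)} - -21\right) \left(-78 - 66\right) = \left(\left(28 - \frac{32}{3}\right) - -21\right) \left(-78 - 66\right) = \left(\left(28 - \frac{32}{3}\right) + \left(-48 + 69\right)\right) \left(-78 - 66\right) = \left(\frac{52}{3} + 21\right) \left(-144\right) = \frac{115}{3} \left(-144\right) = -5520$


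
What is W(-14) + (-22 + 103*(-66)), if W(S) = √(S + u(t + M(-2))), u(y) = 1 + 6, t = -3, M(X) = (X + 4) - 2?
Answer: -6820 + I*√7 ≈ -6820.0 + 2.6458*I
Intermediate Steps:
M(X) = 2 + X (M(X) = (4 + X) - 2 = 2 + X)
u(y) = 7
W(S) = √(7 + S) (W(S) = √(S + 7) = √(7 + S))
W(-14) + (-22 + 103*(-66)) = √(7 - 14) + (-22 + 103*(-66)) = √(-7) + (-22 - 6798) = I*√7 - 6820 = -6820 + I*√7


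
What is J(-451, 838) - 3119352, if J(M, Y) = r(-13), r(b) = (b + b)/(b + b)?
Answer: -3119351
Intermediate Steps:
r(b) = 1 (r(b) = (2*b)/((2*b)) = (2*b)*(1/(2*b)) = 1)
J(M, Y) = 1
J(-451, 838) - 3119352 = 1 - 3119352 = -3119351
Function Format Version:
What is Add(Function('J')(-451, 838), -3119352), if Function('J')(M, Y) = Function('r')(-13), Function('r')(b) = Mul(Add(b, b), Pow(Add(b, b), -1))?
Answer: -3119351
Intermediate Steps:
Function('r')(b) = 1 (Function('r')(b) = Mul(Mul(2, b), Pow(Mul(2, b), -1)) = Mul(Mul(2, b), Mul(Rational(1, 2), Pow(b, -1))) = 1)
Function('J')(M, Y) = 1
Add(Function('J')(-451, 838), -3119352) = Add(1, -3119352) = -3119351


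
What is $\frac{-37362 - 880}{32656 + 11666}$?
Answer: $- \frac{19121}{22161} \approx -0.86282$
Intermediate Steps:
$\frac{-37362 - 880}{32656 + 11666} = \frac{-37362 - 880}{44322} = \left(-38242\right) \frac{1}{44322} = - \frac{19121}{22161}$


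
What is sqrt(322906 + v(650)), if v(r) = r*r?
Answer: sqrt(745406) ≈ 863.37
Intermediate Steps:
v(r) = r**2
sqrt(322906 + v(650)) = sqrt(322906 + 650**2) = sqrt(322906 + 422500) = sqrt(745406)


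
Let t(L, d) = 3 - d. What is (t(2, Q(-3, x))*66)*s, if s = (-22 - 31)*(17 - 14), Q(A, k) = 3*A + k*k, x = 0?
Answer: -125928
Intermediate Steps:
Q(A, k) = k**2 + 3*A (Q(A, k) = 3*A + k**2 = k**2 + 3*A)
s = -159 (s = -53*3 = -159)
(t(2, Q(-3, x))*66)*s = ((3 - (0**2 + 3*(-3)))*66)*(-159) = ((3 - (0 - 9))*66)*(-159) = ((3 - 1*(-9))*66)*(-159) = ((3 + 9)*66)*(-159) = (12*66)*(-159) = 792*(-159) = -125928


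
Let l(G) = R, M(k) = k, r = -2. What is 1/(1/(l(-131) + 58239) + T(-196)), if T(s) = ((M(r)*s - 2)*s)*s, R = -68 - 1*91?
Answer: 58080/870168499201 ≈ 6.6746e-8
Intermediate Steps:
R = -159 (R = -68 - 91 = -159)
l(G) = -159
T(s) = s**2*(-2 - 2*s) (T(s) = ((-2*s - 2)*s)*s = ((-2 - 2*s)*s)*s = (s*(-2 - 2*s))*s = s**2*(-2 - 2*s))
1/(1/(l(-131) + 58239) + T(-196)) = 1/(1/(-159 + 58239) + 2*(-196)**2*(-1 - 1*(-196))) = 1/(1/58080 + 2*38416*(-1 + 196)) = 1/(1/58080 + 2*38416*195) = 1/(1/58080 + 14982240) = 1/(870168499201/58080) = 58080/870168499201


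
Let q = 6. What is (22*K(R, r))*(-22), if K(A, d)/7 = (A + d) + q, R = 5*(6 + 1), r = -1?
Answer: -135520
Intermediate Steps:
R = 35 (R = 5*7 = 35)
K(A, d) = 42 + 7*A + 7*d (K(A, d) = 7*((A + d) + 6) = 7*(6 + A + d) = 42 + 7*A + 7*d)
(22*K(R, r))*(-22) = (22*(42 + 7*35 + 7*(-1)))*(-22) = (22*(42 + 245 - 7))*(-22) = (22*280)*(-22) = 6160*(-22) = -135520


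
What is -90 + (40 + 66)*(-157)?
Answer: -16732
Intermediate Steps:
-90 + (40 + 66)*(-157) = -90 + 106*(-157) = -90 - 16642 = -16732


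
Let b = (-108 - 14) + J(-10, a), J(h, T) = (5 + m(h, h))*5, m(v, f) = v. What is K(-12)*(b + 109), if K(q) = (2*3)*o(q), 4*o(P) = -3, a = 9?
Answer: 171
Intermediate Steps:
J(h, T) = 25 + 5*h (J(h, T) = (5 + h)*5 = 25 + 5*h)
o(P) = -3/4 (o(P) = (1/4)*(-3) = -3/4)
K(q) = -9/2 (K(q) = (2*3)*(-3/4) = 6*(-3/4) = -9/2)
b = -147 (b = (-108 - 14) + (25 + 5*(-10)) = -122 + (25 - 50) = -122 - 25 = -147)
K(-12)*(b + 109) = -9*(-147 + 109)/2 = -9/2*(-38) = 171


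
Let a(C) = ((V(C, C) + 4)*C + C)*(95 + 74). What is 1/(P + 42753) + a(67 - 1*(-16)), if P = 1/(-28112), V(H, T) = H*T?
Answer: 116223624397580342/1201872335 ≈ 9.6702e+7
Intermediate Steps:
P = -1/28112 ≈ -3.5572e-5
a(C) = 169*C + 169*C*(4 + C²) (a(C) = ((C*C + 4)*C + C)*(95 + 74) = ((C² + 4)*C + C)*169 = ((4 + C²)*C + C)*169 = (C*(4 + C²) + C)*169 = (C + C*(4 + C²))*169 = 169*C + 169*C*(4 + C²))
1/(P + 42753) + a(67 - 1*(-16)) = 1/(-1/28112 + 42753) + 169*(67 - 1*(-16))*(5 + (67 - 1*(-16))²) = 1/(1201872335/28112) + 169*(67 + 16)*(5 + (67 + 16)²) = 28112/1201872335 + 169*83*(5 + 83²) = 28112/1201872335 + 169*83*(5 + 6889) = 28112/1201872335 + 169*83*6894 = 28112/1201872335 + 96702138 = 116223624397580342/1201872335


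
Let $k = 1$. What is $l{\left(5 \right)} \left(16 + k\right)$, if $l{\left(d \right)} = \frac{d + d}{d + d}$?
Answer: $17$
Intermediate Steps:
$l{\left(d \right)} = 1$ ($l{\left(d \right)} = \frac{2 d}{2 d} = 2 d \frac{1}{2 d} = 1$)
$l{\left(5 \right)} \left(16 + k\right) = 1 \left(16 + 1\right) = 1 \cdot 17 = 17$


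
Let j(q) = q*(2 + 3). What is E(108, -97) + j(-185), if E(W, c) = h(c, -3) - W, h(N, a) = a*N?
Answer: -742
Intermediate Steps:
h(N, a) = N*a
E(W, c) = -W - 3*c (E(W, c) = c*(-3) - W = -3*c - W = -W - 3*c)
j(q) = 5*q (j(q) = q*5 = 5*q)
E(108, -97) + j(-185) = (-1*108 - 3*(-97)) + 5*(-185) = (-108 + 291) - 925 = 183 - 925 = -742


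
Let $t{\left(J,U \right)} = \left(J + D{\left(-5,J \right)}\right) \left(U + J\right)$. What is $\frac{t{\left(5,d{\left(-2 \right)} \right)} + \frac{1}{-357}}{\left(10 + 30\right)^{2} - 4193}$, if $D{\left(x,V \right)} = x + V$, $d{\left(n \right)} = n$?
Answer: $- \frac{5354}{925701} \approx -0.0057837$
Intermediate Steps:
$D{\left(x,V \right)} = V + x$
$t{\left(J,U \right)} = \left(-5 + 2 J\right) \left(J + U\right)$ ($t{\left(J,U \right)} = \left(J + \left(J - 5\right)\right) \left(U + J\right) = \left(J + \left(-5 + J\right)\right) \left(J + U\right) = \left(-5 + 2 J\right) \left(J + U\right)$)
$\frac{t{\left(5,d{\left(-2 \right)} \right)} + \frac{1}{-357}}{\left(10 + 30\right)^{2} - 4193} = \frac{\left(5^{2} + 5 \left(-2\right) + 5 \left(-5 + 5\right) - 2 \left(-5 + 5\right)\right) + \frac{1}{-357}}{\left(10 + 30\right)^{2} - 4193} = \frac{\left(25 - 10 + 5 \cdot 0 - 0\right) - \frac{1}{357}}{40^{2} - 4193} = \frac{\left(25 - 10 + 0 + 0\right) - \frac{1}{357}}{1600 - 4193} = \frac{15 - \frac{1}{357}}{-2593} = \frac{5354}{357} \left(- \frac{1}{2593}\right) = - \frac{5354}{925701}$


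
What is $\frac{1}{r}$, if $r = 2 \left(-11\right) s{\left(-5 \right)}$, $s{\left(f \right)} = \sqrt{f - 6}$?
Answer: $\frac{i \sqrt{11}}{242} \approx 0.013705 i$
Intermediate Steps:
$s{\left(f \right)} = \sqrt{-6 + f}$ ($s{\left(f \right)} = \sqrt{f - 6} = \sqrt{-6 + f}$)
$r = - 22 i \sqrt{11}$ ($r = 2 \left(-11\right) \sqrt{-6 - 5} = - 22 \sqrt{-11} = - 22 i \sqrt{11} \approx - 72.966 i$)
$\frac{1}{r} = \frac{1}{\left(-22\right) i \sqrt{11}} = \frac{i \sqrt{11}}{242}$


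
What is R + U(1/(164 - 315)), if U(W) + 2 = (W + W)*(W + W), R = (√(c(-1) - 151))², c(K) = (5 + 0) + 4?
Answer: -3283340/22801 ≈ -144.00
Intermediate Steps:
c(K) = 9 (c(K) = 5 + 4 = 9)
R = -142 (R = (√(9 - 151))² = (√(-142))² = (I*√142)² = -142)
U(W) = -2 + 4*W² (U(W) = -2 + (W + W)*(W + W) = -2 + (2*W)*(2*W) = -2 + 4*W²)
R + U(1/(164 - 315)) = -142 + (-2 + 4*(1/(164 - 315))²) = -142 + (-2 + 4*(1/(-151))²) = -142 + (-2 + 4*(-1/151)²) = -142 + (-2 + 4*(1/22801)) = -142 + (-2 + 4/22801) = -142 - 45598/22801 = -3283340/22801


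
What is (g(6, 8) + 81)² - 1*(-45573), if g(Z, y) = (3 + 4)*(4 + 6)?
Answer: 68374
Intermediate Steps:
g(Z, y) = 70 (g(Z, y) = 7*10 = 70)
(g(6, 8) + 81)² - 1*(-45573) = (70 + 81)² - 1*(-45573) = 151² + 45573 = 22801 + 45573 = 68374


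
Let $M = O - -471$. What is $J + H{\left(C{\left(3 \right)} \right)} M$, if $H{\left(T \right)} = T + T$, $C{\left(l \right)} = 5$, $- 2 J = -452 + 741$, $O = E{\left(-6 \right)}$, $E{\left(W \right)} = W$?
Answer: $\frac{9011}{2} \approx 4505.5$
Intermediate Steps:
$O = -6$
$J = - \frac{289}{2}$ ($J = - \frac{-452 + 741}{2} = \left(- \frac{1}{2}\right) 289 = - \frac{289}{2} \approx -144.5$)
$M = 465$ ($M = -6 - -471 = -6 + 471 = 465$)
$H{\left(T \right)} = 2 T$
$J + H{\left(C{\left(3 \right)} \right)} M = - \frac{289}{2} + 2 \cdot 5 \cdot 465 = - \frac{289}{2} + 10 \cdot 465 = - \frac{289}{2} + 4650 = \frac{9011}{2}$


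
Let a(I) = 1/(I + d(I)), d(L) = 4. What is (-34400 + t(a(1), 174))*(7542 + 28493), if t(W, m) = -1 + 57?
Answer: -1237586040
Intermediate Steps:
a(I) = 1/(4 + I) (a(I) = 1/(I + 4) = 1/(4 + I))
t(W, m) = 56
(-34400 + t(a(1), 174))*(7542 + 28493) = (-34400 + 56)*(7542 + 28493) = -34344*36035 = -1237586040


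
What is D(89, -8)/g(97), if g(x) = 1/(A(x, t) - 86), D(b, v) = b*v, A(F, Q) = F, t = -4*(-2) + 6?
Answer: -7832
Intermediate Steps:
t = 14 (t = 8 + 6 = 14)
g(x) = 1/(-86 + x) (g(x) = 1/(x - 86) = 1/(-86 + x))
D(89, -8)/g(97) = (89*(-8))/(1/(-86 + 97)) = -712/(1/11) = -712/1/11 = -712*11 = -7832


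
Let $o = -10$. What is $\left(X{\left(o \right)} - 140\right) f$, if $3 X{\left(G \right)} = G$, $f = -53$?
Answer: $\frac{22790}{3} \approx 7596.7$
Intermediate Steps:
$X{\left(G \right)} = \frac{G}{3}$
$\left(X{\left(o \right)} - 140\right) f = \left(\frac{1}{3} \left(-10\right) - 140\right) \left(-53\right) = \left(- \frac{10}{3} - 140\right) \left(-53\right) = \left(- \frac{430}{3}\right) \left(-53\right) = \frac{22790}{3}$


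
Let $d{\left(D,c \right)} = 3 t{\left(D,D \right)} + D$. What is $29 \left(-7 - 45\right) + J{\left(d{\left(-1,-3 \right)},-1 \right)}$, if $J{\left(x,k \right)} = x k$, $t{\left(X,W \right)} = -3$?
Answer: $-1498$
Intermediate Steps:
$d{\left(D,c \right)} = -9 + D$ ($d{\left(D,c \right)} = 3 \left(-3\right) + D = -9 + D$)
$J{\left(x,k \right)} = k x$
$29 \left(-7 - 45\right) + J{\left(d{\left(-1,-3 \right)},-1 \right)} = 29 \left(-7 - 45\right) - \left(-9 - 1\right) = 29 \left(-7 - 45\right) - -10 = 29 \left(-52\right) + 10 = -1508 + 10 = -1498$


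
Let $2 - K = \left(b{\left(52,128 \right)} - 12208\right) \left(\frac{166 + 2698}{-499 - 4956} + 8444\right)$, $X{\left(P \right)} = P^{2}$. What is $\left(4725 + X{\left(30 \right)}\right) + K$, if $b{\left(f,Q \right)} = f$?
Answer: $\frac{559925795621}{5455} \approx 1.0264 \cdot 10^{8}$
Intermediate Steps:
$K = \frac{559895111246}{5455}$ ($K = 2 - \left(52 - 12208\right) \left(\frac{166 + 2698}{-499 - 4956} + 8444\right) = 2 - - 12156 \left(\frac{2864}{-5455} + 8444\right) = 2 - - 12156 \left(2864 \left(- \frac{1}{5455}\right) + 8444\right) = 2 - - 12156 \left(- \frac{2864}{5455} + 8444\right) = 2 - \left(-12156\right) \frac{46059156}{5455} = 2 - - \frac{559895100336}{5455} = 2 + \frac{559895100336}{5455} = \frac{559895111246}{5455} \approx 1.0264 \cdot 10^{8}$)
$\left(4725 + X{\left(30 \right)}\right) + K = \left(4725 + 30^{2}\right) + \frac{559895111246}{5455} = \left(4725 + 900\right) + \frac{559895111246}{5455} = 5625 + \frac{559895111246}{5455} = \frac{559925795621}{5455}$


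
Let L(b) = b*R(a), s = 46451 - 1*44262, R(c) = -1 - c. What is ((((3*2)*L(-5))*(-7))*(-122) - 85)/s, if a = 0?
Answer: 25535/2189 ≈ 11.665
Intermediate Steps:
s = 2189 (s = 46451 - 44262 = 2189)
L(b) = -b (L(b) = b*(-1 - 1*0) = b*(-1 + 0) = b*(-1) = -b)
((((3*2)*L(-5))*(-7))*(-122) - 85)/s = ((((3*2)*(-1*(-5)))*(-7))*(-122) - 85)/2189 = (((6*5)*(-7))*(-122) - 85)*(1/2189) = ((30*(-7))*(-122) - 85)*(1/2189) = (-210*(-122) - 85)*(1/2189) = (25620 - 85)*(1/2189) = 25535*(1/2189) = 25535/2189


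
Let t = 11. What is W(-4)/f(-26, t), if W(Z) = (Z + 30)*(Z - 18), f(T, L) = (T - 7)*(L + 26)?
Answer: 52/111 ≈ 0.46847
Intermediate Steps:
f(T, L) = (-7 + T)*(26 + L)
W(Z) = (-18 + Z)*(30 + Z) (W(Z) = (30 + Z)*(-18 + Z) = (-18 + Z)*(30 + Z))
W(-4)/f(-26, t) = (-540 + (-4)**2 + 12*(-4))/(-182 - 7*11 + 26*(-26) + 11*(-26)) = (-540 + 16 - 48)/(-182 - 77 - 676 - 286) = -572/(-1221) = -572*(-1/1221) = 52/111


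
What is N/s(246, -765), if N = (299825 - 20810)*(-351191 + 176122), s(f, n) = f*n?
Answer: 3256458469/12546 ≈ 2.5956e+5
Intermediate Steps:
N = -48846877035 (N = 279015*(-175069) = -48846877035)
N/s(246, -765) = -48846877035/(246*(-765)) = -48846877035/(-188190) = -48846877035*(-1/188190) = 3256458469/12546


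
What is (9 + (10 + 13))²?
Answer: 1024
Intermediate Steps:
(9 + (10 + 13))² = (9 + 23)² = 32² = 1024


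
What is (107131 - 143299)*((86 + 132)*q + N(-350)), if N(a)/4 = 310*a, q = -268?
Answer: 17809991232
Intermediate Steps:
N(a) = 1240*a (N(a) = 4*(310*a) = 1240*a)
(107131 - 143299)*((86 + 132)*q + N(-350)) = (107131 - 143299)*((86 + 132)*(-268) + 1240*(-350)) = -36168*(218*(-268) - 434000) = -36168*(-58424 - 434000) = -36168*(-492424) = 17809991232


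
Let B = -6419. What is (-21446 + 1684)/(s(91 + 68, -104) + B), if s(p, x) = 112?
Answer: 19762/6307 ≈ 3.1333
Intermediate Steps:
(-21446 + 1684)/(s(91 + 68, -104) + B) = (-21446 + 1684)/(112 - 6419) = -19762/(-6307) = -19762*(-1/6307) = 19762/6307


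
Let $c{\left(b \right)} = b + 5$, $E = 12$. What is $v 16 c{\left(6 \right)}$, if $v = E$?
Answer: $2112$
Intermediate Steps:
$v = 12$
$c{\left(b \right)} = 5 + b$
$v 16 c{\left(6 \right)} = 12 \cdot 16 \left(5 + 6\right) = 192 \cdot 11 = 2112$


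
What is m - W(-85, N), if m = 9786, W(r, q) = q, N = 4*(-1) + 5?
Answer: 9785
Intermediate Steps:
N = 1 (N = -4 + 5 = 1)
m - W(-85, N) = 9786 - 1*1 = 9786 - 1 = 9785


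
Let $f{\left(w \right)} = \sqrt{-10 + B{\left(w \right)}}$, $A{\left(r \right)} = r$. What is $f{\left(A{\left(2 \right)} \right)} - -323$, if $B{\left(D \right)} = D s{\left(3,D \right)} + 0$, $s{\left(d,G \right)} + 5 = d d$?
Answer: $323 + i \sqrt{2} \approx 323.0 + 1.4142 i$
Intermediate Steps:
$s{\left(d,G \right)} = -5 + d^{2}$ ($s{\left(d,G \right)} = -5 + d d = -5 + d^{2}$)
$B{\left(D \right)} = 4 D$ ($B{\left(D \right)} = D \left(-5 + 3^{2}\right) + 0 = D \left(-5 + 9\right) + 0 = D 4 + 0 = 4 D + 0 = 4 D$)
$f{\left(w \right)} = \sqrt{-10 + 4 w}$
$f{\left(A{\left(2 \right)} \right)} - -323 = \sqrt{-10 + 4 \cdot 2} - -323 = \sqrt{-10 + 8} + 323 = \sqrt{-2} + 323 = i \sqrt{2} + 323 = 323 + i \sqrt{2}$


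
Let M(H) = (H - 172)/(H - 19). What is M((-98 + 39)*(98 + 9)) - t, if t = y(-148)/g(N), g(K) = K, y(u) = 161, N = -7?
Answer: 152121/6332 ≈ 24.024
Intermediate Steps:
M(H) = (-172 + H)/(-19 + H)
t = -23 (t = 161/(-7) = 161*(-⅐) = -23)
M((-98 + 39)*(98 + 9)) - t = (-172 + (-98 + 39)*(98 + 9))/(-19 + (-98 + 39)*(98 + 9)) - 1*(-23) = (-172 - 59*107)/(-19 - 59*107) + 23 = (-172 - 6313)/(-19 - 6313) + 23 = -6485/(-6332) + 23 = -1/6332*(-6485) + 23 = 6485/6332 + 23 = 152121/6332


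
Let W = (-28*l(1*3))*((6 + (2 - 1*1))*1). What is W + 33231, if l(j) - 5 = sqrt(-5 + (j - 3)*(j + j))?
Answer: 32251 - 196*I*sqrt(5) ≈ 32251.0 - 438.27*I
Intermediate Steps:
l(j) = 5 + sqrt(-5 + 2*j*(-3 + j)) (l(j) = 5 + sqrt(-5 + (j - 3)*(j + j)) = 5 + sqrt(-5 + (-3 + j)*(2*j)) = 5 + sqrt(-5 + 2*j*(-3 + j)))
W = -980 - 196*I*sqrt(5) (W = (-28*(5 + sqrt(-5 - 6*3 + 2*(1*3)**2)))*((6 + (2 - 1*1))*1) = (-28*(5 + sqrt(-5 - 6*3 + 2*3**2)))*((6 + (2 - 1))*1) = (-28*(5 + sqrt(-5 - 18 + 2*9)))*((6 + 1)*1) = (-28*(5 + sqrt(-5 - 18 + 18)))*(7*1) = -28*(5 + sqrt(-5))*7 = -28*(5 + I*sqrt(5))*7 = (-140 - 28*I*sqrt(5))*7 = -980 - 196*I*sqrt(5) ≈ -980.0 - 438.27*I)
W + 33231 = (-980 - 196*I*sqrt(5)) + 33231 = 32251 - 196*I*sqrt(5)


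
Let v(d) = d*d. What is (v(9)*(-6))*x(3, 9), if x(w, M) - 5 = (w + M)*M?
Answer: -54918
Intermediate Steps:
v(d) = d²
x(w, M) = 5 + M*(M + w) (x(w, M) = 5 + (w + M)*M = 5 + (M + w)*M = 5 + M*(M + w))
(v(9)*(-6))*x(3, 9) = (9²*(-6))*(5 + 9² + 9*3) = (81*(-6))*(5 + 81 + 27) = -486*113 = -54918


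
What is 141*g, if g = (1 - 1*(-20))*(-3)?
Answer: -8883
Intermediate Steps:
g = -63 (g = (1 + 20)*(-3) = 21*(-3) = -63)
141*g = 141*(-63) = -8883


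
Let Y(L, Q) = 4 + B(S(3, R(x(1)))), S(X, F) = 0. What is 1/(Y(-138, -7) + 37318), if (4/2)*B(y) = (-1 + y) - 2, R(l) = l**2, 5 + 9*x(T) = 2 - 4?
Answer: 2/74641 ≈ 2.6795e-5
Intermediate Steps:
x(T) = -7/9 (x(T) = -5/9 + (2 - 4)/9 = -5/9 + (1/9)*(-2) = -5/9 - 2/9 = -7/9)
B(y) = -3/2 + y/2 (B(y) = ((-1 + y) - 2)/2 = (-3 + y)/2 = -3/2 + y/2)
Y(L, Q) = 5/2 (Y(L, Q) = 4 + (-3/2 + (1/2)*0) = 4 + (-3/2 + 0) = 4 - 3/2 = 5/2)
1/(Y(-138, -7) + 37318) = 1/(5/2 + 37318) = 1/(74641/2) = 2/74641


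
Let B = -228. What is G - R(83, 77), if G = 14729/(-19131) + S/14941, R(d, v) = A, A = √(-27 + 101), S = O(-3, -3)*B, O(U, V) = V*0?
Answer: -14729/19131 - √74 ≈ -9.3722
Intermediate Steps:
O(U, V) = 0
S = 0 (S = 0*(-228) = 0)
A = √74 ≈ 8.6023
R(d, v) = √74
G = -14729/19131 (G = 14729/(-19131) + 0/14941 = 14729*(-1/19131) + 0*(1/14941) = -14729/19131 + 0 = -14729/19131 ≈ -0.76990)
G - R(83, 77) = -14729/19131 - √74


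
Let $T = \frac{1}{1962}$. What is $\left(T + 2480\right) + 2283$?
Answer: $\frac{9345007}{1962} \approx 4763.0$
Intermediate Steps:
$T = \frac{1}{1962} \approx 0.00050968$
$\left(T + 2480\right) + 2283 = \left(\frac{1}{1962} + 2480\right) + 2283 = \frac{4865761}{1962} + 2283 = \frac{9345007}{1962}$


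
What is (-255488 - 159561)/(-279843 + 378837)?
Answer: -415049/98994 ≈ -4.1927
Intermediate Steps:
(-255488 - 159561)/(-279843 + 378837) = -415049/98994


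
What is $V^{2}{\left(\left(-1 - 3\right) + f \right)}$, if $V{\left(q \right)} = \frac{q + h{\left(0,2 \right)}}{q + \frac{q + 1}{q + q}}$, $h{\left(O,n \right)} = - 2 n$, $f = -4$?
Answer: $\frac{36864}{14641} \approx 2.5179$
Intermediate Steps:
$V{\left(q \right)} = \frac{-4 + q}{q + \frac{1 + q}{2 q}}$ ($V{\left(q \right)} = \frac{q - 4}{q + \frac{q + 1}{q + q}} = \frac{q - 4}{q + \frac{1 + q}{2 q}} = \frac{-4 + q}{q + \left(1 + q\right) \frac{1}{2 q}} = \frac{-4 + q}{q + \frac{1 + q}{2 q}}$)
$V^{2}{\left(\left(-1 - 3\right) + f \right)} = \left(\frac{2 \left(\left(-1 - 3\right) - 4\right) \left(-4 - 8\right)}{1 - 8 + 2 \left(\left(-1 - 3\right) - 4\right)^{2}}\right)^{2} = \left(\frac{2 \left(-4 - 4\right) \left(-4 - 8\right)}{1 - 8 + 2 \left(-4 - 4\right)^{2}}\right)^{2} = \left(2 \left(-8\right) \frac{1}{1 - 8 + 2 \left(-8\right)^{2}} \left(-4 - 8\right)\right)^{2} = \left(2 \left(-8\right) \frac{1}{1 - 8 + 2 \cdot 64} \left(-12\right)\right)^{2} = \left(2 \left(-8\right) \frac{1}{1 - 8 + 128} \left(-12\right)\right)^{2} = \left(2 \left(-8\right) \frac{1}{121} \left(-12\right)\right)^{2} = \left(\frac{192}{121}\right)^{2} = \frac{36864}{14641}$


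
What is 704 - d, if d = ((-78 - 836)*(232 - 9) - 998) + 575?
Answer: 204949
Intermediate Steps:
d = -204245 (d = (-914*223 - 998) + 575 = (-203822 - 998) + 575 = -204820 + 575 = -204245)
704 - d = 704 - 1*(-204245) = 704 + 204245 = 204949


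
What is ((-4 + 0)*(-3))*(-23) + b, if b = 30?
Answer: -246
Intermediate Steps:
((-4 + 0)*(-3))*(-23) + b = ((-4 + 0)*(-3))*(-23) + 30 = -4*(-3)*(-23) + 30 = 12*(-23) + 30 = -276 + 30 = -246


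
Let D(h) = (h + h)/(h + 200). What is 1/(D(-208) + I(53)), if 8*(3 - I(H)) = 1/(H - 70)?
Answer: 136/7481 ≈ 0.018179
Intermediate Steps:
D(h) = 2*h/(200 + h) (D(h) = (2*h)/(200 + h) = 2*h/(200 + h))
I(H) = 3 - 1/(8*(-70 + H)) (I(H) = 3 - 1/(8*(H - 70)) = 3 - 1/(8*(-70 + H)))
1/(D(-208) + I(53)) = 1/(2*(-208)/(200 - 208) + (-1681 + 24*53)/(8*(-70 + 53))) = 1/(2*(-208)/(-8) + (1/8)*(-1681 + 1272)/(-17)) = 1/(2*(-208)*(-1/8) + (1/8)*(-1/17)*(-409)) = 1/(52 + 409/136) = 1/(7481/136) = 136/7481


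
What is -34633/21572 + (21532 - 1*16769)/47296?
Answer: -383813733/255067328 ≈ -1.5048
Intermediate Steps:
-34633/21572 + (21532 - 1*16769)/47296 = -34633*1/21572 + (21532 - 16769)*(1/47296) = -34633/21572 + 4763*(1/47296) = -34633/21572 + 4763/47296 = -383813733/255067328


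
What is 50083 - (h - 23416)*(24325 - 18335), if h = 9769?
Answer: 81795613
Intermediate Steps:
50083 - (h - 23416)*(24325 - 18335) = 50083 - (9769 - 23416)*(24325 - 18335) = 50083 - (-13647)*5990 = 50083 - 1*(-81745530) = 50083 + 81745530 = 81795613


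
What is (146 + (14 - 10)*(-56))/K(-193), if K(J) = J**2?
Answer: -78/37249 ≈ -0.0020940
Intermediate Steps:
(146 + (14 - 10)*(-56))/K(-193) = (146 + (14 - 10)*(-56))/((-193)**2) = (146 + 4*(-56))/37249 = (146 - 224)*(1/37249) = -78*1/37249 = -78/37249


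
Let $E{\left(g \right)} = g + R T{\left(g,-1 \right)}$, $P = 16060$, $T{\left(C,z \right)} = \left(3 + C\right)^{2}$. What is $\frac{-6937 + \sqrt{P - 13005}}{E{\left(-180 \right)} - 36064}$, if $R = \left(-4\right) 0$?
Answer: $\frac{6937}{36244} - \frac{\sqrt{3055}}{36244} \approx 0.18987$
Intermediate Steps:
$R = 0$
$E{\left(g \right)} = g$ ($E{\left(g \right)} = g + 0 \left(3 + g\right)^{2} = g + 0 = g$)
$\frac{-6937 + \sqrt{P - 13005}}{E{\left(-180 \right)} - 36064} = \frac{-6937 + \sqrt{16060 - 13005}}{-180 - 36064} = \frac{-6937 + \sqrt{3055}}{-36244} = \left(-6937 + \sqrt{3055}\right) \left(- \frac{1}{36244}\right) = \frac{6937}{36244} - \frac{\sqrt{3055}}{36244}$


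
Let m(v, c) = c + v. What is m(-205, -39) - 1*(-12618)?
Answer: 12374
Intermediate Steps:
m(-205, -39) - 1*(-12618) = (-39 - 205) - 1*(-12618) = -244 + 12618 = 12374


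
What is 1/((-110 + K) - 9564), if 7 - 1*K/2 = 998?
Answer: -1/11656 ≈ -8.5793e-5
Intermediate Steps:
K = -1982 (K = 14 - 2*998 = 14 - 1996 = -1982)
1/((-110 + K) - 9564) = 1/((-110 - 1982) - 9564) = 1/(-2092 - 9564) = 1/(-11656) = -1/11656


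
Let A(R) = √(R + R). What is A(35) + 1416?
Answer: 1416 + √70 ≈ 1424.4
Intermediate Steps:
A(R) = √2*√R (A(R) = √(2*R) = √2*√R)
A(35) + 1416 = √2*√35 + 1416 = √70 + 1416 = 1416 + √70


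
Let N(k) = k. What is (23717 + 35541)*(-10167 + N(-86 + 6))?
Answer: -607216726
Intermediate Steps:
(23717 + 35541)*(-10167 + N(-86 + 6)) = (23717 + 35541)*(-10167 + (-86 + 6)) = 59258*(-10167 - 80) = 59258*(-10247) = -607216726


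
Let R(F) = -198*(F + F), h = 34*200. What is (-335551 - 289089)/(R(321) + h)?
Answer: 156160/30079 ≈ 5.1917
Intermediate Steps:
h = 6800
R(F) = -396*F
(-335551 - 289089)/(R(321) + h) = (-335551 - 289089)/(-396*321 + 6800) = -624640/(-127116 + 6800) = -624640/(-120316) = -624640*(-1/120316) = 156160/30079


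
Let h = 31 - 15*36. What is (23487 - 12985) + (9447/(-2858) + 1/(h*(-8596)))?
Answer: 65641986897887/6252395156 ≈ 10499.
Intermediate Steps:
h = -509 (h = 31 - 540 = -509)
(23487 - 12985) + (9447/(-2858) + 1/(h*(-8596))) = (23487 - 12985) + (9447/(-2858) + 1/(-509*(-8596))) = 10502 + (9447*(-1/2858) - 1/509*(-1/8596)) = 10502 + (-9447/2858 + 1/4375364) = 10502 - 20667030425/6252395156 = 65641986897887/6252395156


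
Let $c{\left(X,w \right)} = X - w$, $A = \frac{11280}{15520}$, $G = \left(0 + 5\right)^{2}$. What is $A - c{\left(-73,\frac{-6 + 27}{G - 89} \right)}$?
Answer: $\frac{455659}{6208} \approx 73.399$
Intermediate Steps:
$G = 25$ ($G = 5^{2} = 25$)
$A = \frac{141}{194}$ ($A = 11280 \cdot \frac{1}{15520} = \frac{141}{194} \approx 0.7268$)
$A - c{\left(-73,\frac{-6 + 27}{G - 89} \right)} = \frac{141}{194} - \left(-73 - \frac{-6 + 27}{25 - 89}\right) = \frac{141}{194} - \left(-73 - \frac{21}{-64}\right) = \frac{141}{194} - \left(-73 - 21 \left(- \frac{1}{64}\right)\right) = \frac{141}{194} - \left(-73 - - \frac{21}{64}\right) = \frac{141}{194} - \left(-73 + \frac{21}{64}\right) = \frac{141}{194} - - \frac{4651}{64} = \frac{141}{194} + \frac{4651}{64} = \frac{455659}{6208}$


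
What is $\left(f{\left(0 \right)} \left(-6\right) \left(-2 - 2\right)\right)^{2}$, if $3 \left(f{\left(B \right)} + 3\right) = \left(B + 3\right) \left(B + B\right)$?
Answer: $5184$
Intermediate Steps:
$f{\left(B \right)} = -3 + \frac{2 B \left(3 + B\right)}{3}$ ($f{\left(B \right)} = -3 + \frac{\left(B + 3\right) \left(B + B\right)}{3} = -3 + \frac{\left(3 + B\right) 2 B}{3} = -3 + \frac{2 B \left(3 + B\right)}{3}$)
$\left(f{\left(0 \right)} \left(-6\right) \left(-2 - 2\right)\right)^{2} = \left(\left(-3 + 2 \cdot 0 + \frac{2 \cdot 0^{2}}{3}\right) \left(-6\right) \left(-2 - 2\right)\right)^{2} = \left(\left(-3 + 0 + \frac{2}{3} \cdot 0\right) \left(-6\right) \left(-2 - 2\right)\right)^{2} = \left(\left(-3 + 0 + 0\right) \left(-6\right) \left(-4\right)\right)^{2} = \left(\left(-3\right) \left(-6\right) \left(-4\right)\right)^{2} = \left(18 \left(-4\right)\right)^{2} = \left(-72\right)^{2} = 5184$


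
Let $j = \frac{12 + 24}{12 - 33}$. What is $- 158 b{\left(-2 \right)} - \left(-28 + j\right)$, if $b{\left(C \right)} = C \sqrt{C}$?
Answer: $\frac{208}{7} + 316 i \sqrt{2} \approx 29.714 + 446.89 i$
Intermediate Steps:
$j = - \frac{12}{7}$ ($j = \frac{36}{12 - 33} = \frac{36}{-21} = 36 \left(- \frac{1}{21}\right) = - \frac{12}{7} \approx -1.7143$)
$b{\left(C \right)} = C^{\frac{3}{2}}$
$- 158 b{\left(-2 \right)} - \left(-28 + j\right) = - 158 \left(-2\right)^{\frac{3}{2}} + \left(28 - - \frac{12}{7}\right) = - 158 \left(- 2 i \sqrt{2}\right) + \left(28 + \frac{12}{7}\right) = 316 i \sqrt{2} + \frac{208}{7} = \frac{208}{7} + 316 i \sqrt{2}$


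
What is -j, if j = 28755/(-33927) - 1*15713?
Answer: 177707902/11309 ≈ 15714.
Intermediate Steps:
j = -177707902/11309 (j = 28755*(-1/33927) - 15713 = -9585/11309 - 15713 = -177707902/11309 ≈ -15714.)
-j = -1*(-177707902/11309) = 177707902/11309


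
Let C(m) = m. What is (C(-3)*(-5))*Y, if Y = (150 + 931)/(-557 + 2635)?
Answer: 16215/2078 ≈ 7.8032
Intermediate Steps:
Y = 1081/2078 ≈ 0.52021
(C(-3)*(-5))*Y = -3*(-5)*(1081/2078) = 15*(1081/2078) = 16215/2078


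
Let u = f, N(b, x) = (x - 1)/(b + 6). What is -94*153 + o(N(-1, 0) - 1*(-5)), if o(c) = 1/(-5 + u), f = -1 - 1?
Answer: -100675/7 ≈ -14382.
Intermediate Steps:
N(b, x) = (-1 + x)/(6 + b)
f = -2
u = -2
o(c) = -⅐ (o(c) = 1/(-5 - 2) = 1/(-7) = -⅐)
-94*153 + o(N(-1, 0) - 1*(-5)) = -94*153 - ⅐ = -14382 - ⅐ = -100675/7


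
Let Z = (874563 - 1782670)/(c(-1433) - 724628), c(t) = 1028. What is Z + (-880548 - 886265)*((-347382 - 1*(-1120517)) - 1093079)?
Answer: 409037489687247307/723600 ≈ 5.6528e+11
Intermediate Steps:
Z = 908107/723600 (Z = (874563 - 1782670)/(1028 - 724628) = -908107/(-723600) = -908107*(-1/723600) = 908107/723600 ≈ 1.2550)
Z + (-880548 - 886265)*((-347382 - 1*(-1120517)) - 1093079) = 908107/723600 + (-880548 - 886265)*((-347382 - 1*(-1120517)) - 1093079) = 908107/723600 - 1766813*((-347382 + 1120517) - 1093079) = 908107/723600 - 1766813*(773135 - 1093079) = 908107/723600 - 1766813*(-319944) = 908107/723600 + 565281218472 = 409037489687247307/723600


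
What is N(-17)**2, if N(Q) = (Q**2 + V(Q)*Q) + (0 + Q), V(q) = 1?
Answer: 65025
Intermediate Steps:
N(Q) = Q**2 + 2*Q (N(Q) = (Q**2 + 1*Q) + (0 + Q) = (Q**2 + Q) + Q = (Q + Q**2) + Q = Q**2 + 2*Q)
N(-17)**2 = (-17*(2 - 17))**2 = (-17*(-15))**2 = 255**2 = 65025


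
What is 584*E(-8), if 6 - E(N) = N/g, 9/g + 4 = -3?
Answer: -1168/9 ≈ -129.78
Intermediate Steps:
g = -9/7 (g = 9/(-4 - 3) = 9/(-7) = 9*(-⅐) = -9/7 ≈ -1.2857)
E(N) = 6 + 7*N/9 (E(N) = 6 - N/(-9/7) = 6 - N*(-7)/9 = 6 - (-7)*N/9 = 6 + 7*N/9)
584*E(-8) = 584*(6 + (7/9)*(-8)) = 584*(6 - 56/9) = 584*(-2/9) = -1168/9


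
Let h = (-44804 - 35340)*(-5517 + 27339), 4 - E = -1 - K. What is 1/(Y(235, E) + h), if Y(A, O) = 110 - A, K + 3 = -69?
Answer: -1/1748902493 ≈ -5.7179e-10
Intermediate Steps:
K = -72 (K = -3 - 69 = -72)
E = -67 (E = 4 - (-1 - 1*(-72)) = 4 - (-1 + 72) = 4 - 1*71 = 4 - 71 = -67)
h = -1748902368 (h = -80144*21822 = -1748902368)
1/(Y(235, E) + h) = 1/((110 - 1*235) - 1748902368) = 1/((110 - 235) - 1748902368) = 1/(-125 - 1748902368) = 1/(-1748902493) = -1/1748902493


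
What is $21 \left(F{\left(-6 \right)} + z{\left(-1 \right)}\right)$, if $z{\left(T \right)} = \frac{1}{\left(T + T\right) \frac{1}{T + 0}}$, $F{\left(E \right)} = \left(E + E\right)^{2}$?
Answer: $\frac{6069}{2} \approx 3034.5$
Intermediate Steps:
$F{\left(E \right)} = 4 E^{2}$ ($F{\left(E \right)} = \left(2 E\right)^{2} = 4 E^{2}$)
$z{\left(T \right)} = \frac{1}{2}$ ($z{\left(T \right)} = \frac{1}{2 T \frac{1}{T}} = \frac{1}{2}$)
$21 \left(F{\left(-6 \right)} + z{\left(-1 \right)}\right) = 21 \left(4 \left(-6\right)^{2} + \frac{1}{2}\right) = 21 \left(4 \cdot 36 + \frac{1}{2}\right) = 21 \left(144 + \frac{1}{2}\right) = 21 \cdot \frac{289}{2} = \frac{6069}{2}$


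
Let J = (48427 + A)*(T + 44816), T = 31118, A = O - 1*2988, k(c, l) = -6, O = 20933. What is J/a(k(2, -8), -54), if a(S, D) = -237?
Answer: -1679963816/79 ≈ -2.1265e+7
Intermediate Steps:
A = 17945 (A = 20933 - 1*2988 = 20933 - 2988 = 17945)
J = 5039891448 (J = (48427 + 17945)*(31118 + 44816) = 66372*75934 = 5039891448)
J/a(k(2, -8), -54) = 5039891448/(-237) = 5039891448*(-1/237) = -1679963816/79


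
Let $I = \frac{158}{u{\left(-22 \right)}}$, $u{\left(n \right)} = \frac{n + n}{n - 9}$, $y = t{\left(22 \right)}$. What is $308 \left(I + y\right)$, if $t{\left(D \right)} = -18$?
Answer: $28742$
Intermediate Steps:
$y = -18$
$u{\left(n \right)} = \frac{2 n}{-9 + n}$
$I = \frac{2449}{22}$ ($I = \frac{158}{2 \left(-22\right) \frac{1}{-9 - 22}} = \frac{158}{2 \left(-22\right) \frac{1}{-31}} = \frac{158}{2 \left(-22\right) \left(- \frac{1}{31}\right)} = \frac{158}{\frac{44}{31}} = 158 \cdot \frac{31}{44} = \frac{2449}{22} \approx 111.32$)
$308 \left(I + y\right) = 308 \left(\frac{2449}{22} - 18\right) = 308 \cdot \frac{2053}{22} = 28742$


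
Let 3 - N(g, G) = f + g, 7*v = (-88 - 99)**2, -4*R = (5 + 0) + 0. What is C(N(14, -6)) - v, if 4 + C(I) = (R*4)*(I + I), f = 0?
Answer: -34227/7 ≈ -4889.6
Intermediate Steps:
R = -5/4 (R = -((5 + 0) + 0)/4 = -(5 + 0)/4 = -1/4*5 = -5/4 ≈ -1.2500)
v = 34969/7 (v = (-88 - 99)**2/7 = (1/7)*(-187)**2 = (1/7)*34969 = 34969/7 ≈ 4995.6)
N(g, G) = 3 - g (N(g, G) = 3 - (0 + g) = 3 - g)
C(I) = -4 - 10*I (C(I) = -4 + (-5/4*4)*(I + I) = -4 - 10*I)
C(N(14, -6)) - v = (-4 - 10*(3 - 1*14)) - 1*34969/7 = (-4 - 10*(3 - 14)) - 34969/7 = (-4 - 10*(-11)) - 34969/7 = (-4 + 110) - 34969/7 = 106 - 34969/7 = -34227/7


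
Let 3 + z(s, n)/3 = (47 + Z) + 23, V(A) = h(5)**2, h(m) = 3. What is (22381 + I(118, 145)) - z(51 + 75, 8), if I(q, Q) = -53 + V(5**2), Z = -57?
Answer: 22307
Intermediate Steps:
V(A) = 9 (V(A) = 3**2 = 9)
z(s, n) = 30 (z(s, n) = -9 + 3*((47 - 57) + 23) = -9 + 3*(-10 + 23) = -9 + 3*13 = -9 + 39 = 30)
I(q, Q) = -44 (I(q, Q) = -53 + 9 = -44)
(22381 + I(118, 145)) - z(51 + 75, 8) = (22381 - 44) - 1*30 = 22337 - 30 = 22307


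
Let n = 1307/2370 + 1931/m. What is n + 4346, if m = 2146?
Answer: 5527806053/1271505 ≈ 4347.5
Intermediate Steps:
n = 1845323/1271505 (n = 1307/2370 + 1931/2146 = 1845323/1271505 ≈ 1.4513)
n + 4346 = 1845323/1271505 + 4346 = 5527806053/1271505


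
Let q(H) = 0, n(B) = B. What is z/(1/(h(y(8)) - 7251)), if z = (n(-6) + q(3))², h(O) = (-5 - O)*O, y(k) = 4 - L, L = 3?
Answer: -261252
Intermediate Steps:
y(k) = 1 (y(k) = 4 - 1*3 = 4 - 3 = 1)
h(O) = O*(-5 - O)
z = 36 (z = (-6 + 0)² = (-6)² = 36)
z/(1/(h(y(8)) - 7251)) = 36/(1/(-1*1*(5 + 1) - 7251)) = 36/(1/(-1*1*6 - 7251)) = 36/(1/(-6 - 7251)) = 36/(1/(-7257)) = 36/(-1/7257) = 36*(-7257) = -261252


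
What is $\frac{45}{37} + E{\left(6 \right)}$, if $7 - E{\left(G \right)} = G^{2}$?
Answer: $- \frac{1028}{37} \approx -27.784$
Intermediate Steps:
$E{\left(G \right)} = 7 - G^{2}$
$\frac{45}{37} + E{\left(6 \right)} = \frac{45}{37} + \left(7 - 6^{2}\right) = 45 \cdot \frac{1}{37} + \left(7 - 36\right) = \frac{45}{37} + \left(7 - 36\right) = \frac{45}{37} - 29 = - \frac{1028}{37}$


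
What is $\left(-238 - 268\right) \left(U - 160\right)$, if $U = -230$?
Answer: $197340$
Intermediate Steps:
$\left(-238 - 268\right) \left(U - 160\right) = \left(-238 - 268\right) \left(-230 - 160\right) = \left(-506\right) \left(-390\right) = 197340$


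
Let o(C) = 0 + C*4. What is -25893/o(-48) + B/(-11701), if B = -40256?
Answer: 103567715/748864 ≈ 138.30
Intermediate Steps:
o(C) = 4*C (o(C) = 0 + 4*C = 4*C)
-25893/o(-48) + B/(-11701) = -25893/(4*(-48)) - 40256/(-11701) = -25893/(-192) - 40256*(-1/11701) = -25893*(-1/192) + 40256/11701 = 8631/64 + 40256/11701 = 103567715/748864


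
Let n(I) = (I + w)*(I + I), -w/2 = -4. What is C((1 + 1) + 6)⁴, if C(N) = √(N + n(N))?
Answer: 69696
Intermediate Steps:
w = 8 (w = -2*(-4) = 8)
n(I) = 2*I*(8 + I) (n(I) = (I + 8)*(I + I) = (8 + I)*(2*I) = 2*I*(8 + I))
C(N) = √(N + 2*N*(8 + N))
C((1 + 1) + 6)⁴ = (√(((1 + 1) + 6)*(17 + 2*((1 + 1) + 6))))⁴ = (√((2 + 6)*(17 + 2*(2 + 6))))⁴ = (√(8*(17 + 2*8)))⁴ = (√(8*(17 + 16)))⁴ = (√(8*33))⁴ = (√264)⁴ = (2*√66)⁴ = 69696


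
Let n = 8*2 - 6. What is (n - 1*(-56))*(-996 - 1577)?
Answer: -169818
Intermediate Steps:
n = 10 (n = 16 - 6 = 10)
(n - 1*(-56))*(-996 - 1577) = (10 - 1*(-56))*(-996 - 1577) = (10 + 56)*(-2573) = 66*(-2573) = -169818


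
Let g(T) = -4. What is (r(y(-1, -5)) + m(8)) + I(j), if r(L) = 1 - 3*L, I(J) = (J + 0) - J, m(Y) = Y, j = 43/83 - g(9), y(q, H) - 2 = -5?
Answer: 18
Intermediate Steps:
y(q, H) = -3 (y(q, H) = 2 - 5 = -3)
j = 375/83 (j = 43/83 - 1*(-4) = 43*(1/83) + 4 = 43/83 + 4 = 375/83 ≈ 4.5181)
I(J) = 0 (I(J) = J - J = 0)
(r(y(-1, -5)) + m(8)) + I(j) = ((1 - 3*(-3)) + 8) + 0 = ((1 + 9) + 8) + 0 = (10 + 8) + 0 = 18 + 0 = 18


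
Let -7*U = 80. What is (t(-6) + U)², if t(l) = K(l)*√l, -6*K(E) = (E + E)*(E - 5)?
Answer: -135896/49 + 3520*I*√6/7 ≈ -2773.4 + 1231.7*I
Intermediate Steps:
U = -80/7 (U = -⅐*80 = -80/7 ≈ -11.429)
K(E) = -E*(-5 + E)/3 (K(E) = -(E + E)*(E - 5)/6 = -2*E*(-5 + E)/6 = -E*(-5 + E)/3)
t(l) = l^(3/2)*(5 - l)/3 (t(l) = (l*(5 - l)/3)*√l = l^(3/2)*(5 - l)/3)
(t(-6) + U)² = ((-6)^(3/2)*(5 - 1*(-6))/3 - 80/7)² = ((-6*I*√6)*(5 + 6)/3 - 80/7)² = ((⅓)*(-6*I*√6)*11 - 80/7)² = (-22*I*√6 - 80/7)² = (-80/7 - 22*I*√6)²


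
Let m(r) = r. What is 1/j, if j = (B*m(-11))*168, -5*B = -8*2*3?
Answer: -5/88704 ≈ -5.6367e-5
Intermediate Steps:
B = 48/5 (B = -(-8*2)*3/5 = -(-2*8)*3/5 = -(-16)*3/5 = -1/5*(-48) = 48/5 ≈ 9.6000)
j = -88704/5 (j = ((48/5)*(-11))*168 = -528/5*168 = -88704/5 ≈ -17741.)
1/j = 1/(-88704/5) = -5/88704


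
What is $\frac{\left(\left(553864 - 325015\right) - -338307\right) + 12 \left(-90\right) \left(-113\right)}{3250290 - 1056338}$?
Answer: $\frac{172299}{548488} \approx 0.31413$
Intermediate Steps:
$\frac{\left(\left(553864 - 325015\right) - -338307\right) + 12 \left(-90\right) \left(-113\right)}{3250290 - 1056338} = \frac{\left(\left(553864 - 325015\right) + 338307\right) - -122040}{2193952} = \left(\left(228849 + 338307\right) + 122040\right) \frac{1}{2193952} = \left(567156 + 122040\right) \frac{1}{2193952} = 689196 \cdot \frac{1}{2193952} = \frac{172299}{548488}$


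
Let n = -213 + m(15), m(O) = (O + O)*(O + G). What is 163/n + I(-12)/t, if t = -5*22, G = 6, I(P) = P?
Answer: 11467/22935 ≈ 0.49998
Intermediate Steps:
m(O) = 2*O*(6 + O) (m(O) = (O + O)*(O + 6) = (2*O)*(6 + O) = 2*O*(6 + O))
t = -110
n = 417 (n = -213 + 2*15*(6 + 15) = -213 + 2*15*21 = -213 + 630 = 417)
163/n + I(-12)/t = 163/417 - 12/(-110) = 163*(1/417) - 12*(-1/110) = 163/417 + 6/55 = 11467/22935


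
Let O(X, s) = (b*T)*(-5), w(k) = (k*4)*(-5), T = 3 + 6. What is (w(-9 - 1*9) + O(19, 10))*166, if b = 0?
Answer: 59760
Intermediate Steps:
T = 9
w(k) = -20*k (w(k) = (4*k)*(-5) = -20*k)
O(X, s) = 0 (O(X, s) = (0*9)*(-5) = 0*(-5) = 0)
(w(-9 - 1*9) + O(19, 10))*166 = (-20*(-9 - 1*9) + 0)*166 = (-20*(-9 - 9) + 0)*166 = (-20*(-18) + 0)*166 = (360 + 0)*166 = 360*166 = 59760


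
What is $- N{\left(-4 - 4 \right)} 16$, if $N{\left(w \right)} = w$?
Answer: $128$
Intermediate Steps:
$- N{\left(-4 - 4 \right)} 16 = - (-4 - 4) 16 = \left(-1\right) \left(-8\right) 16 = 8 \cdot 16 = 128$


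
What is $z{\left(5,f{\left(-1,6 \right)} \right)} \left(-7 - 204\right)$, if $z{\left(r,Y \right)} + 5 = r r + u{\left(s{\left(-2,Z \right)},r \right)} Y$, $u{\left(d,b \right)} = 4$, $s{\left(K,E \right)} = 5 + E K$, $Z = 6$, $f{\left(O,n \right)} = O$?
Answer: $-3376$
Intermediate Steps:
$z{\left(r,Y \right)} = -5 + r^{2} + 4 Y$ ($z{\left(r,Y \right)} = -5 + \left(r r + 4 Y\right) = -5 + \left(r^{2} + 4 Y\right) = -5 + r^{2} + 4 Y$)
$z{\left(5,f{\left(-1,6 \right)} \right)} \left(-7 - 204\right) = \left(-5 + 5^{2} + 4 \left(-1\right)\right) \left(-7 - 204\right) = \left(-5 + 25 - 4\right) \left(-211\right) = 16 \left(-211\right) = -3376$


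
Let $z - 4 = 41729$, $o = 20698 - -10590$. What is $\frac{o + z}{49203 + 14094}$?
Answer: $\frac{5617}{4869} \approx 1.1536$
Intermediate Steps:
$o = 31288$ ($o = 20698 + 10590 = 31288$)
$z = 41733$ ($z = 4 + 41729 = 41733$)
$\frac{o + z}{49203 + 14094} = \frac{31288 + 41733}{49203 + 14094} = \frac{73021}{63297} = 73021 \cdot \frac{1}{63297} = \frac{5617}{4869}$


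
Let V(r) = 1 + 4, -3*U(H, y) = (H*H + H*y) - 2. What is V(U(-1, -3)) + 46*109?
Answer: 5019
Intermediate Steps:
U(H, y) = 2/3 - H**2/3 - H*y/3 (U(H, y) = -((H*H + H*y) - 2)/3 = -((H**2 + H*y) - 2)/3 = -(-2 + H**2 + H*y)/3 = 2/3 - H**2/3 - H*y/3)
V(r) = 5
V(U(-1, -3)) + 46*109 = 5 + 46*109 = 5 + 5014 = 5019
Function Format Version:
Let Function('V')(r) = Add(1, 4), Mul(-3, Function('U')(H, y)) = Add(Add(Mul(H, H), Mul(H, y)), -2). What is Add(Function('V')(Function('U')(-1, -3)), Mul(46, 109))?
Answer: 5019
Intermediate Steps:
Function('U')(H, y) = Add(Rational(2, 3), Mul(Rational(-1, 3), Pow(H, 2)), Mul(Rational(-1, 3), H, y)) (Function('U')(H, y) = Mul(Rational(-1, 3), Add(Add(Mul(H, H), Mul(H, y)), -2)) = Mul(Rational(-1, 3), Add(Add(Pow(H, 2), Mul(H, y)), -2)) = Mul(Rational(-1, 3), Add(-2, Pow(H, 2), Mul(H, y))) = Add(Rational(2, 3), Mul(Rational(-1, 3), Pow(H, 2)), Mul(Rational(-1, 3), H, y)))
Function('V')(r) = 5
Add(Function('V')(Function('U')(-1, -3)), Mul(46, 109)) = Add(5, Mul(46, 109)) = Add(5, 5014) = 5019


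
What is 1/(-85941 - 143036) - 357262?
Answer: -81804780975/228977 ≈ -3.5726e+5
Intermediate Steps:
1/(-85941 - 143036) - 357262 = 1/(-228977) - 357262 = -1/228977 - 357262 = -81804780975/228977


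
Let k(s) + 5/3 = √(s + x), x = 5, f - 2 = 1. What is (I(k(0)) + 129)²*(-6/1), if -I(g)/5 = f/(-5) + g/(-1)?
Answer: -277532/3 - 7420*√5 ≈ -1.0910e+5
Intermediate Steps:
f = 3 (f = 2 + 1 = 3)
k(s) = -5/3 + √(5 + s) (k(s) = -5/3 + √(s + 5) = -5/3 + √(5 + s))
I(g) = 3 + 5*g (I(g) = -5*(3/(-5) + g/(-1)) = -5*(3*(-⅕) + g*(-1)) = -5*(-⅗ - g) = 3 + 5*g)
(I(k(0)) + 129)²*(-6/1) = ((3 + 5*(-5/3 + √(5 + 0))) + 129)²*(-6/1) = ((3 + 5*(-5/3 + √5)) + 129)²*(-6*1) = ((3 + (-25/3 + 5*√5)) + 129)²*(-6) = ((-16/3 + 5*√5) + 129)²*(-6) = (371/3 + 5*√5)²*(-6) = -6*(371/3 + 5*√5)²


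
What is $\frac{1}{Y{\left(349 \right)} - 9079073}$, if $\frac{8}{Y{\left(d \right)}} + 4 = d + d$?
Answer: $- \frac{347}{3150438327} \approx -1.1014 \cdot 10^{-7}$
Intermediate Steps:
$Y{\left(d \right)} = \frac{8}{-4 + 2 d}$ ($Y{\left(d \right)} = \frac{8}{-4 + \left(d + d\right)} = \frac{8}{-4 + 2 d}$)
$\frac{1}{Y{\left(349 \right)} - 9079073} = \frac{1}{\frac{4}{-2 + 349} - 9079073} = \frac{1}{\frac{4}{347} - 9079073} = \frac{1}{- \frac{3150438327}{347}} = - \frac{347}{3150438327}$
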